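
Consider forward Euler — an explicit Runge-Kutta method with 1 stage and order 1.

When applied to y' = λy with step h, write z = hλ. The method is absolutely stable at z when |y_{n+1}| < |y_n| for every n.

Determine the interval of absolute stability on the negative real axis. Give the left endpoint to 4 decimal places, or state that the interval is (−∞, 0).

(-2.0000, 0).

Set f=λy, z=hλ:
  order 1, 1-stage ⇒ R(z)=1+z
  (e.g. R(-0.46)=0.54000, |R|=0.54000)

Need |R(x)|<1, x<0.
x=-0.46: |R|=0.5400
|R(-2.17)|=1.1700 |R(-1.23)|=0.2300 |R(-0.62)|=0.3800
Bisect:
  x_lo=-2.7103 |R|=1.7103  x_hi=-0.2380 |R|=0.7620
  mid=-1.47415 |R|=0.47415 →hi
  mid=-2.09223 |R|=1.09223 →lo
  mid=-1.78319 |R|=0.78319 →hi
  mid=-1.93771 |R|=0.93771 →hi
  mid=-2.01497 |R|=1.01497 →lo
  mid=-1.97634 |R|=0.97634 →hi
  mid=-1.99566 |R|=0.99566 →hi
  mid=-2.00531 |R|=1.00531 →lo
  ...
  [-2.00003,-1.99988] ⇒ x*=-2.0000
Stable set (-2.0000, 0).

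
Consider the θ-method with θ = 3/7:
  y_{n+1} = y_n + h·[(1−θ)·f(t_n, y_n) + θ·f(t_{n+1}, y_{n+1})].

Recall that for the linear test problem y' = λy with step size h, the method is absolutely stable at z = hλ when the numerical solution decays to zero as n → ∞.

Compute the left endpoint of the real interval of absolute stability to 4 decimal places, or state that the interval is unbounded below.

z* = -14.0000.

Test eqn y'=λy, z=hλ:
  y_{n+1} = y_n + z·[4/7·y_n + 3/7·y_{n+1}] ⇒ (1 − 3/7z)y_{n+1} = (1 + 4/7z)y_n
  R(z) = (1 + 4/7z)/(1 − 3/7z).

Find x<0 with |R(x)|<1.
x=-1.49: |R|=0.0907
R=−1: 1+4/7x = −1+3/7x ⇒ -1/7x=2 ⇒ x=2/(-1/7)=-14.0000
Confirm numerically:
  x=-11.030: |R|=0.92592 <1
  x=-10.228: |R|=0.89990 <1
  x=-6.063: |R|=0.68490 <1
  x=-5.610: |R|=0.64792 <1
  x=-14.377: |R|=1.00752 >1
  x=-14.027: |R|=1.00055 >1
So |R|<1 on (-14.0000, 0).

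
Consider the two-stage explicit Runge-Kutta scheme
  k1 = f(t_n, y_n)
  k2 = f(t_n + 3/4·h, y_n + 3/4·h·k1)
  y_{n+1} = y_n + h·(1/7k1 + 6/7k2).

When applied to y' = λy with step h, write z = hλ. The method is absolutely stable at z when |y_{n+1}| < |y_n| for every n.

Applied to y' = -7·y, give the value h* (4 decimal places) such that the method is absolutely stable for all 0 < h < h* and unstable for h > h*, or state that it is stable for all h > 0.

(-1.5556,0); λ=-7 ⇒ h* = (14/9)/7 = 0.2222.

With y'=λy (z=hλ):
  k1=λy_n ⇒ h·k1=z·y_n;  k2=λ(1+3/4z)y_n ⇒ h·k2=z(1+3/4z)y_n
  y_{n+1}/y_n = 1 + 1/7z + 6/7z(1+3/4z) = 1 + z + 9/14z²
  so R(z) = 1 + z + 9/14z².

Need |R(x)|<1, x<0.
x=-1.08: |R|=0.6698
R=1: x+9/14x²=0 ⇒ x=−14/9=-1.5556; min R=1−1/(4·9/14)=0.6111>−1
Confirm numerically:
  x=-1.221: |R|=0.73740 <1
  x=-0.774: |R|=0.61112 <1
  x=-0.696: |R|=0.61541 <1
  x=-1.895: |R|=1.41352 >1
  x=-1.805: |R|=1.28944 >1
Interval (-1.5556, 0).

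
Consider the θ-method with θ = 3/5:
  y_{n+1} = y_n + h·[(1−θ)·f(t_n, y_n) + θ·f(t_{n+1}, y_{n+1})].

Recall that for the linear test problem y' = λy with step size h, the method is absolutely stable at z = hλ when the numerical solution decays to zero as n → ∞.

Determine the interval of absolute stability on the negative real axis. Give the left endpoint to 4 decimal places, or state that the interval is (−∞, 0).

interval (−∞, 0).

Test eqn y'=λy, z=hλ:
  y_{n+1} = y_n + z·[2/5·y_n + 3/5·y_{n+1}] ⇒ (1 − 3/5z)y_{n+1} = (1 + 2/5z)y_n
  R(z) = (1 + 2/5z)/(1 − 3/5z).

Boundary: |R(x)|=1, x<0.
x=-1.09: |R|=0.3410
x=-2: |R|=0.0909
x=-10: |R|=0.4286
x=-100: |R|=0.6393
θ=3/5≥1/2 ⇒ |1+2/5x|<|1−3/5x| ∀x<0 ⇒ unbounded interval.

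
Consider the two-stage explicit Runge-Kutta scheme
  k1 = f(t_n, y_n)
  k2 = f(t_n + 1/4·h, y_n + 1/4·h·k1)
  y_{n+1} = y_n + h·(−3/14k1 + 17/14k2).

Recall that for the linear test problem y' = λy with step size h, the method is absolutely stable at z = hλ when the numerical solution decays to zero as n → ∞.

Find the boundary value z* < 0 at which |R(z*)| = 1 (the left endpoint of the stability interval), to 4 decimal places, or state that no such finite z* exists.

z* = -3.2941.

With y'=λy (z=hλ):
  k1=λy_n ⇒ h·k1=z·y_n;  k2=λ(1+1/4z)y_n ⇒ h·k2=z(1+1/4z)y_n
  y_{n+1}/y_n = 1 − 3/14z + 17/14z(1+1/4z) = 1 + z + 17/56z²
  ⇒ R(z) = 1 + z + 17/56z².

Solve |R(x)|<1 on ℝ⁻.
x=-0.86: |R|=0.3645
R=1: x+17/56x²=0 ⇒ x=−56/17=-3.2941; min R=1−1/(4·17/56)=0.1765>−1
Confirm numerically:
  x=-1.974: |R|=0.20892 <1
  x=-1.795: |R|=0.18311 <1
  x=-1.666: |R|=0.17658 <1
  x=-3.619: |R|=1.35692 >1
  x=-3.508: |R|=1.22777 >1
  x=-3.503: |R|=1.22213 >1
So |R|<1 on (-3.2941, 0).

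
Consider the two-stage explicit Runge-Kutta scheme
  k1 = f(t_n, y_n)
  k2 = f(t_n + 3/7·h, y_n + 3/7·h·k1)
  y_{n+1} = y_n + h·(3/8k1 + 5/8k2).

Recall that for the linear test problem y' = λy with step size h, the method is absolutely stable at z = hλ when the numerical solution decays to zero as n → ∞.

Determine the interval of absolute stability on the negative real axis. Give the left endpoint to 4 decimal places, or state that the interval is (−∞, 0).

Test eqn y'=λy, z=hλ:
  k1=λy_n ⇒ h·k1=z·y_n;  k2=λ(1+3/7z)y_n ⇒ h·k2=z(1+3/7z)y_n
  y_{n+1}/y_n = 1 + 3/8z + 5/8z(1+3/7z) = 1 + z + 15/56z²
  so R(z) = 1 + z + 15/56z².

Boundary: |R(x)|=1, x<0.
x=-1.4: |R|=0.1250
R=1: x+15/56x²=0 ⇒ x=−56/15=-3.7333; min R=1−1/(4·15/56)=0.0667>−1
Confirm numerically:
  x=-3.291: |R|=0.61008 <1
  x=-2.271: |R|=0.11046 <1
  x=-1.724: |R|=0.07212 <1
  x=-4.260: |R|=1.60096 >1
  x=-4.218: |R|=1.54759 >1
  x=-3.861: |R|=1.13203 >1
Stable set (-3.7333, 0).

(-3.7333, 0).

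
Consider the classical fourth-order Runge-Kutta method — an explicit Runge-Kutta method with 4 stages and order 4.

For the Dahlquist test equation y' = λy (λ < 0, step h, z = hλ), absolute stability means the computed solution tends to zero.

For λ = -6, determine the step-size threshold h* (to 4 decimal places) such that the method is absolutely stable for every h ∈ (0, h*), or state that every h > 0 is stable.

Set f=λy, z=hλ:
  order 4, 4-stage ⇒ R(z)=1+z+z^2/2+z^3/6+z^4/24
  (e.g. R(-1.66)=0.27181, |R|=0.27181)

Solve |R(x)|<1 on ℝ⁻.
x=-1.66: |R|=0.2718
|R(-2.89)|=1.1697 |R(-1.35)|=0.2896 |R(-1.09)|=0.3470
Bisect:
  x_lo=-3.3758 |R|=2.3216  x_hi=-0.3981 |R|=0.6717
  mid=-1.88693 |R|=0.30180 →hi
  mid=-2.63136 |R|=0.79166 →hi
  mid=-3.00357 |R|=1.38216 →lo
  mid=-2.81746 |R|=1.04960 →lo
  mid=-2.72441 |R|=0.91202 →hi
  mid=-2.77094 |R|=0.97857 →hi
  mid=-2.79420 |R|=1.01351 →lo
  mid=-2.78257 |R|=0.99590 →hi
  ...
  [-2.78530,-2.78511] ⇒ x*=-2.7853
So |R|<1 on (-2.7853, 0).

(-2.7853,0); λ=-6 ⇒ h* = 0.4642.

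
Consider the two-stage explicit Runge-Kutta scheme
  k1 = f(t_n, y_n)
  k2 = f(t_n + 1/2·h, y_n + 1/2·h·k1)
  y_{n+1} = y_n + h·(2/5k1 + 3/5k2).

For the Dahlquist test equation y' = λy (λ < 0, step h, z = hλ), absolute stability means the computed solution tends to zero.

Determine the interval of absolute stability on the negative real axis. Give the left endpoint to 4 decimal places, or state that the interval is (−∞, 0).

z∈(-3.3333,0).

Test eqn y'=λy, z=hλ:
  k1=λy_n ⇒ h·k1=z·y_n;  k2=λ(1+1/2z)y_n ⇒ h·k2=z(1+1/2z)y_n
  y_{n+1}/y_n = 1 + 2/5z + 3/5z(1+1/2z) = 1 + z + 3/10z²
  ⇒ R(z) = 1 + z + 3/10z².

Need |R(x)|<1, x<0.
x=-1.69: |R|=0.1668
R=1: x+3/10x²=0 ⇒ x=−10/3=-3.3333; min R=1−1/(4·3/10)=0.1667>−1
Confirm numerically:
  x=-2.777: |R|=0.53652 <1
  x=-2.397: |R|=0.32668 <1
  x=-1.675: |R|=0.16669 <1
  x=-3.911: |R|=1.67778 >1
  x=-3.725: |R|=1.43769 >1
  x=-3.694: |R|=1.39969 >1
Stable set (-3.3333, 0).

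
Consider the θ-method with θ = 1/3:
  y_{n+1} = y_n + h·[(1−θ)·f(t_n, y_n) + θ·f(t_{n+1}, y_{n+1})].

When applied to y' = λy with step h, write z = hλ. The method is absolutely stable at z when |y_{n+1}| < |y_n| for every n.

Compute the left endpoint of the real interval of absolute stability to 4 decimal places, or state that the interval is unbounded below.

z* = -6.0000.

On y'=λy, z=hλ:
  y_{n+1} = y_n + z·[2/3·y_n + 1/3·y_{n+1}] ⇒ (1 − 1/3z)y_{n+1} = (1 + 2/3z)y_n
  ⇒ R(z) = (1 + 2/3z)/(1 − 1/3z).

Boundary: |R(x)|=1, x<0.
x=-0.67: |R|=0.4523
R=−1: 1+2/3x = −1+1/3x ⇒ -1/3x=2 ⇒ x=2/(-1/3)=-6.0000
Confirm numerically:
  x=-5.440: |R|=0.93365 <1
  x=-5.194: |R|=0.90164 <1
  x=-2.944: |R|=0.48587 <1
  x=-2.818: |R|=0.45308 <1
  x=-6.333: |R|=1.03568 >1
  x=-6.295: |R|=1.03174 >1
  x=-6.219: |R|=1.02376 >1
So |R|<1 on (-6.0000, 0).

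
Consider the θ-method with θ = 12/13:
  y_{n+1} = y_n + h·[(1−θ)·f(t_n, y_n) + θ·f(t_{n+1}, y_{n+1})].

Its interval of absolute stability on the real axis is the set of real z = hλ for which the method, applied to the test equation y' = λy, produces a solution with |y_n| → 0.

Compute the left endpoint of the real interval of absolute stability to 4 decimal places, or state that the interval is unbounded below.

On y'=λy, z=hλ:
  y_{n+1} = y_n + z·[1/13·y_n + 12/13·y_{n+1}] ⇒ (1 − 12/13z)y_{n+1} = (1 + 1/13z)y_n
  R(z) = (1 + 1/13z)/(1 − 12/13z).

Need |R(x)|<1, x<0.
x=-1.79: |R|=0.3251
x=-2: |R|=0.2973
x=-10: |R|=0.0226
x=-100: |R|=0.0717
θ=12/13≥1/2 ⇒ |1+1/13x|<|1−12/13x| ∀x<0 ⇒ stable on all of ℝ⁻.

unbounded; (−∞, 0).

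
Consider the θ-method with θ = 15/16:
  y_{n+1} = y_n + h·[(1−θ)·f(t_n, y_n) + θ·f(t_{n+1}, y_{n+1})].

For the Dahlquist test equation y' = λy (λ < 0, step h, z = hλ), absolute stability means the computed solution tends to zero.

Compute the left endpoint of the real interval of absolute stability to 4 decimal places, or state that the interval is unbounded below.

(−∞, 0) — no finite endpoint.

Test eqn y'=λy, z=hλ:
  y_{n+1} = y_n + z·[1/16·y_n + 15/16·y_{n+1}] ⇒ (1 − 15/16z)y_{n+1} = (1 + 1/16z)y_n
  Hence R(z) = (1 + 1/16z)/(1 − 15/16z).

Solve |R(x)|<1 on ℝ⁻.
x=-1.4: |R|=0.3946
x=-2: |R|=0.3043
x=-10: |R|=0.0361
x=-100: |R|=0.0554
θ=15/16≥1/2 ⇒ |1+1/16x|<|1−15/16x| ∀x<0 ⇒ interval (−∞,0).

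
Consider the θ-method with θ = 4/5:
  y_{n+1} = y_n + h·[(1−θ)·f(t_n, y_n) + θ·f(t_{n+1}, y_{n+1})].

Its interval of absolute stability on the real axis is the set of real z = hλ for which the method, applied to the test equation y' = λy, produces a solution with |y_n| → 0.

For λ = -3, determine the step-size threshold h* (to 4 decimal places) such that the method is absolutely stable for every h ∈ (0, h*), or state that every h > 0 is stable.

Test eqn y'=λy, z=hλ:
  y_{n+1} = y_n + z·[1/5·y_n + 4/5·y_{n+1}] ⇒ (1 − 4/5z)y_{n+1} = (1 + 1/5z)y_n
  ⇒ R(z) = (1 + 1/5z)/(1 − 4/5z).

Need |R(x)|<1, x<0.
x=-1.66: |R|=0.2869
x=-2: |R|=0.2308
x=-10: |R|=0.1111
x=-100: |R|=0.2346
θ=4/5≥1/2 ⇒ |1+1/5x|<|1−4/5x| ∀x<0 ⇒ unbounded interval.

interval (−∞, 0). Any h>0 works for λ=-3.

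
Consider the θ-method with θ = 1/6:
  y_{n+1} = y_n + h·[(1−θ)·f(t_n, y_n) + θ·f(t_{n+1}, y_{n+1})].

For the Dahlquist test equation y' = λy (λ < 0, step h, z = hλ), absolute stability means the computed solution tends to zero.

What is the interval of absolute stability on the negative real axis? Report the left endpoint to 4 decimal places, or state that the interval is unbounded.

(-3.0000, 0).

Set f=λy, z=hλ:
  y_{n+1} = y_n + z·[5/6·y_n + 1/6·y_{n+1}] ⇒ (1 − 1/6z)y_{n+1} = (1 + 5/6z)y_n
  so R(z) = (1 + 5/6z)/(1 − 1/6z).

Solve |R(x)|<1 on ℝ⁻.
x=-1.69: |R|=0.3186
R=−1: 1+5/6x = −1+1/6x ⇒ -2/3x=2 ⇒ x=2/(-2/3)=-3.0000
Confirm numerically:
  x=-2.943: |R|=0.97451 <1
  x=-1.823: |R|=0.39818 <1
  x=-1.503: |R|=0.20192 <1
  x=-1.468: |R|=0.17943 <1
  x=-3.198: |R|=1.08611 >1
  x=-3.028: |R|=1.01241 >1
So |R|<1 on (-3.0000, 0).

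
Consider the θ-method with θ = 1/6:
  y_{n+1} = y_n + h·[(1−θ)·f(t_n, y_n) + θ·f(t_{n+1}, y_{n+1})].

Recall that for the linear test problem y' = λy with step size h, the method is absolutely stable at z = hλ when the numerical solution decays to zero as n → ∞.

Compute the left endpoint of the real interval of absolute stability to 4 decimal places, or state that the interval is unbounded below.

On y'=λy, z=hλ:
  y_{n+1} = y_n + z·[5/6·y_n + 1/6·y_{n+1}] ⇒ (1 − 1/6z)y_{n+1} = (1 + 5/6z)y_n
  R(z) = (1 + 5/6z)/(1 − 1/6z).

Boundary: |R(x)|=1, x<0.
x=-1.08: |R|=0.0847
R=−1: 1+5/6x = −1+1/6x ⇒ -2/3x=2 ⇒ x=2/(-2/3)=-3.0000
Confirm numerically:
  x=-2.737: |R|=0.87959 <1
  x=-2.567: |R|=0.79783 <1
  x=-2.098: |R|=0.55446 <1
  x=-3.379: |R|=1.16164 >1
  x=-3.200: |R|=1.08696 >1
So |R|<1 on (-3.0000, 0).

z* = -3.0000.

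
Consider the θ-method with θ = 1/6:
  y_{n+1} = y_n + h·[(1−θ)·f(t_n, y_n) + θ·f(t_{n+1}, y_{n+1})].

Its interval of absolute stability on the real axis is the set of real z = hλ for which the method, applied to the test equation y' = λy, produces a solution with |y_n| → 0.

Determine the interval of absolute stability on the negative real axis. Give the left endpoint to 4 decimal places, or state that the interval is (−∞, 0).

On y'=λy, z=hλ:
  y_{n+1} = y_n + z·[5/6·y_n + 1/6·y_{n+1}] ⇒ (1 − 1/6z)y_{n+1} = (1 + 5/6z)y_n
  R(z) = (1 + 5/6z)/(1 − 1/6z).

Find x<0 with |R(x)|<1.
x=-1.76: |R|=0.3608
R=−1: 1+5/6x = −1+1/6x ⇒ -2/3x=2 ⇒ x=2/(-2/3)=-3.0000
Confirm numerically:
  x=-2.715: |R|=0.86919 <1
  x=-2.198: |R|=0.60869 <1
  x=-1.675: |R|=0.30945 <1
  x=-3.427: |R|=1.18118 >1
  x=-3.224: |R|=1.09714 >1
  x=-3.026: |R|=1.01152 >1
Stable set (-3.0000, 0).

z∈(-3.0000,0).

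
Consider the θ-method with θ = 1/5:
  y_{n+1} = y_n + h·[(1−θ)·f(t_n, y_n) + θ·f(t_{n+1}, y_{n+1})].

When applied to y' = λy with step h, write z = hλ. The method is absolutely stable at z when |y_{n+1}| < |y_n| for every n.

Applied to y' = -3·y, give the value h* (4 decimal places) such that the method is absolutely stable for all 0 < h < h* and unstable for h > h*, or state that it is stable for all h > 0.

(-3.3333,0); λ=-3 ⇒ h* = (10/3)/3 = 1.1111.

Set f=λy, z=hλ:
  y_{n+1} = y_n + z·[4/5·y_n + 1/5·y_{n+1}] ⇒ (1 − 1/5z)y_{n+1} = (1 + 4/5z)y_n
  so R(z) = (1 + 4/5z)/(1 − 1/5z).

Solve |R(x)|<1 on ℝ⁻.
x=-1.26: |R|=0.0064
R=−1: 1+4/5x = −1+1/5x ⇒ -3/5x=2 ⇒ x=2/(-3/5)=-3.3333
Confirm numerically:
  x=-2.078: |R|=0.46793 <1
  x=-2.061: |R|=0.45943 <1
  x=-1.820: |R|=0.33431 <1
  x=-1.745: |R|=0.29355 <1
  x=-3.899: |R|=1.19070 >1
  x=-3.610: |R|=1.09640 >1
  x=-3.466: |R|=1.04701 >1
So |R|<1 on (-3.3333, 0).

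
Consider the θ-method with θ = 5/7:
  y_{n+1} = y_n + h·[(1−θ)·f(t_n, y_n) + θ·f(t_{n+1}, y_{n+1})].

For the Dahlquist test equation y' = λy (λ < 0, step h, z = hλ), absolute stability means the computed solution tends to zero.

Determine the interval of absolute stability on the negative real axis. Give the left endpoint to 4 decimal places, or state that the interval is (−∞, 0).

Set f=λy, z=hλ:
  y_{n+1} = y_n + z·[2/7·y_n + 5/7·y_{n+1}] ⇒ (1 − 5/7z)y_{n+1} = (1 + 2/7z)y_n
  ⇒ R(z) = (1 + 2/7z)/(1 − 5/7z).

Find x<0 with |R(x)|<1.
x=-1.59: |R|=0.2555
x=-2: |R|=0.1765
x=-10: |R|=0.2281
x=-100: |R|=0.3807
θ=5/7≥1/2 ⇒ |1+2/7x|<|1−5/7x| ∀x<0 ⇒ stable on all of ℝ⁻.

(−∞, 0) — no finite endpoint.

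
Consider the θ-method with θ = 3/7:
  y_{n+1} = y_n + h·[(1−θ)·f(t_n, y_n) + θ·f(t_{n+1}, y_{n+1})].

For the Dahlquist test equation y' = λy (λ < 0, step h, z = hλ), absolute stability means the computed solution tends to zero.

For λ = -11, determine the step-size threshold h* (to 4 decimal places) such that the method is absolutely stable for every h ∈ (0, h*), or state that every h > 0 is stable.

With y'=λy (z=hλ):
  y_{n+1} = y_n + z·[4/7·y_n + 3/7·y_{n+1}] ⇒ (1 − 3/7z)y_{n+1} = (1 + 4/7z)y_n
  ⇒ R(z) = (1 + 4/7z)/(1 − 3/7z).

Solve |R(x)|<1 on ℝ⁻.
x=-1.4: |R|=0.1250
R=−1: 1+4/7x = −1+3/7x ⇒ -1/7x=2 ⇒ x=2/(-1/7)=-14.0000
Confirm numerically:
  x=-12.441: |R|=0.96483 <1
  x=-12.199: |R|=0.95869 <1
  x=-11.991: |R|=0.95325 <1
  x=-10.084: |R|=0.89488 <1
  x=-14.502: |R|=1.00994 >1
  x=-14.189: |R|=1.00381 >1
Stable set (-14.0000, 0).

(-14.0000,0); λ=-11 ⇒ h* = (14)/11 = 1.2727.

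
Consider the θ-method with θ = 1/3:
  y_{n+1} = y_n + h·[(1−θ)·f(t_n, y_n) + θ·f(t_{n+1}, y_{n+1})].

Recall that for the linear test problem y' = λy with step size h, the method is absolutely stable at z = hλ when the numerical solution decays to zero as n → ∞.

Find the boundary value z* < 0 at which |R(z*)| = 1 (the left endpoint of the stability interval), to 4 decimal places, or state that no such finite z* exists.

On y'=λy, z=hλ:
  y_{n+1} = y_n + z·[2/3·y_n + 1/3·y_{n+1}] ⇒ (1 − 1/3z)y_{n+1} = (1 + 2/3z)y_n
  R(z) = (1 + 2/3z)/(1 − 1/3z).

Find x<0 with |R(x)|<1.
x=-1.21: |R|=0.1378
R=−1: 1+2/3x = −1+1/3x ⇒ -1/3x=2 ⇒ x=2/(-1/3)=-6.0000
Confirm numerically:
  x=-5.980: |R|=0.99777 <1
  x=-4.699: |R|=0.83102 <1
  x=-3.890: |R|=0.69376 <1
  x=-3.274: |R|=0.56551 <1
  x=-6.527: |R|=1.05532 >1
  x=-6.426: |R|=1.04519 >1
So |R|<1 on (-6.0000, 0).

z* = -6.0000.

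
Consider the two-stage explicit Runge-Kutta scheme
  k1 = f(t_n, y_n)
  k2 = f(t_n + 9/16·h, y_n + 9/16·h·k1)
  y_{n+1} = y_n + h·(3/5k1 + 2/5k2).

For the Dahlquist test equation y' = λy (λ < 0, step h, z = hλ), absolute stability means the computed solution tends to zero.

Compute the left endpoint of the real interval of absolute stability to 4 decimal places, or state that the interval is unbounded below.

Set f=λy, z=hλ:
  k1=λy_n ⇒ h·k1=z·y_n;  k2=λ(1+9/16z)y_n ⇒ h·k2=z(1+9/16z)y_n
  y_{n+1}/y_n = 1 + 3/5z + 2/5z(1+9/16z) = 1 + z + 9/40z²
  so R(z) = 1 + z + 9/40z².

Find x<0 with |R(x)|<1.
x=-1.14: |R|=0.1524
R=1: x+9/40x²=0 ⇒ x=−40/9=-4.4444; min R=1−1/(4·9/40)=-0.1111>−1
Confirm numerically:
  x=-3.945: |R|=0.55668 <1
  x=-1.849: |R|=0.07977 <1
  x=-1.827: |R|=0.07597 <1
  x=-4.812: |R|=1.39795 >1
  x=-4.783: |R|=1.36435 >1
So |R|<1 on (-4.4444, 0).

left endpoint -4.4444.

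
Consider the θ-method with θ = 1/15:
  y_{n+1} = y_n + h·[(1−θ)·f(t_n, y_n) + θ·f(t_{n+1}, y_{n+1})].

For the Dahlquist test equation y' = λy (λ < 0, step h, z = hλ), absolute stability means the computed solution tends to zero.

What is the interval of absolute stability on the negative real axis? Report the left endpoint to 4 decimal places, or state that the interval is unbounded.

Set f=λy, z=hλ:
  y_{n+1} = y_n + z·[14/15·y_n + 1/15·y_{n+1}] ⇒ (1 − 1/15z)y_{n+1} = (1 + 14/15z)y_n
  ⇒ R(z) = (1 + 14/15z)/(1 − 1/15z).

Need |R(x)|<1, x<0.
x=-0.93: |R|=0.1243
R=−1: 1+14/15x = −1+1/15x ⇒ -13/15x=2 ⇒ x=2/(-13/15)=-2.3077
Confirm numerically:
  x=-1.367: |R|=0.25283 <1
  x=-1.249: |R|=0.15299 <1
  x=-0.973: |R|=0.08627 <1
  x=-2.490: |R|=1.13551 >1
  x=-2.436: |R|=1.09566 >1
  x=-2.331: |R|=1.01748 >1
So |R|<1 on (-2.3077, 0).

z∈(-2.3077,0).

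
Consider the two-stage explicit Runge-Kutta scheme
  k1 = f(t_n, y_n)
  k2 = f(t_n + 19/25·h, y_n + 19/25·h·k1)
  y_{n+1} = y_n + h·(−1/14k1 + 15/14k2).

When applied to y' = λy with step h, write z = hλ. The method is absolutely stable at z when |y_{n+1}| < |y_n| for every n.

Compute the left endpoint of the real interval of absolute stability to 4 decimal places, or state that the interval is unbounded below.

left endpoint -1.2281.

Test eqn y'=λy, z=hλ:
  k1=λy_n ⇒ h·k1=z·y_n;  k2=λ(1+19/25z)y_n ⇒ h·k2=z(1+19/25z)y_n
  y_{n+1}/y_n = 1 − 1/14z + 15/14z(1+19/25z) = 1 + z + 57/70z²
  so R(z) = 1 + z + 57/70z².

Need |R(x)|<1, x<0.
x=-1.32: |R|=1.0988
R=1: x+57/70x²=0 ⇒ x=−70/57=-1.2281; min R=1−1/(4·57/70)=0.6930>−1
Confirm numerically:
  x=-1.063: |R|=0.85712 <1
  x=-0.968: |R|=0.79501 <1
  x=-0.581: |R|=0.69387 <1
  x=-0.530: |R|=0.69873 <1
  x=-1.699: |R|=1.65152 >1
  x=-1.450: |R|=1.26204 >1
  x=-1.400: |R|=1.19600 >1
So |R|<1 on (-1.2281, 0).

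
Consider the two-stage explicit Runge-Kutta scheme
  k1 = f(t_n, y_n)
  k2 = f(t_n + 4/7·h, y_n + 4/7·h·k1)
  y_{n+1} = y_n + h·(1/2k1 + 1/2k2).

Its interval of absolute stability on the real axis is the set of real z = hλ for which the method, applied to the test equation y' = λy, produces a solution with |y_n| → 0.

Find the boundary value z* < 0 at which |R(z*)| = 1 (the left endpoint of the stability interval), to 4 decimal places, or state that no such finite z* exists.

z* = -3.5000.

With y'=λy (z=hλ):
  k1=λy_n ⇒ h·k1=z·y_n;  k2=λ(1+4/7z)y_n ⇒ h·k2=z(1+4/7z)y_n
  y_{n+1}/y_n = 1 + 1/2z + 1/2z(1+4/7z) = 1 + z + 2/7z²
  Hence R(z) = 1 + z + 2/7z².

Find x<0 with |R(x)|<1.
x=-0.45: |R|=0.6079
R=1: x+2/7x²=0 ⇒ x=−7/2=-3.5000; min R=1−1/(4·2/7)=0.1250>−1
Confirm numerically:
  x=-3.338: |R|=0.84550 <1
  x=-2.063: |R|=0.15299 <1
  x=-1.953: |R|=0.13677 <1
  x=-1.441: |R|=0.15228 <1
  x=-3.747: |R|=1.26443 >1
  x=-3.574: |R|=1.07556 >1
So |R|<1 on (-3.5000, 0).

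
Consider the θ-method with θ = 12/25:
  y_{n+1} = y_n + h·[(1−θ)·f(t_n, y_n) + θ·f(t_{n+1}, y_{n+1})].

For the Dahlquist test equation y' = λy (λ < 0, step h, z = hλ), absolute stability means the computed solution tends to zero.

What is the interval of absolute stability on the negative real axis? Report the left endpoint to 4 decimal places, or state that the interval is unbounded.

z∈(-50.0000,0).

With y'=λy (z=hλ):
  y_{n+1} = y_n + z·[13/25·y_n + 12/25·y_{n+1}] ⇒ (1 − 12/25z)y_{n+1} = (1 + 13/25z)y_n
  ⇒ R(z) = (1 + 13/25z)/(1 − 12/25z).

Need |R(x)|<1, x<0.
x=-1.11: |R|=0.2758
R=−1: 1+13/25x = −1+12/25x ⇒ -1/25x=2 ⇒ x=2/(-1/25)=-50.0000
Confirm numerically:
  x=-49.708: |R|=0.99953 <1
  x=-47.327: |R|=0.99549 <1
  x=-30.391: |R|=0.94968 <1
  x=-26.755: |R|=0.93283 <1
  x=-50.556: |R|=1.00088 >1
  x=-50.507: |R|=1.00080 >1
  x=-50.319: |R|=1.00051 >1
Interval (-50.0000, 0).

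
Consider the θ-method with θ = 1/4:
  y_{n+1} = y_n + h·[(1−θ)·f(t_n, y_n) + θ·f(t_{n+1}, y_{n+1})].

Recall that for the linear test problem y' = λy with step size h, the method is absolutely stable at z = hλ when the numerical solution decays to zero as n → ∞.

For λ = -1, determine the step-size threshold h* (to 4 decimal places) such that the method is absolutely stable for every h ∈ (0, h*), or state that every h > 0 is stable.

With y'=λy (z=hλ):
  y_{n+1} = y_n + z·[3/4·y_n + 1/4·y_{n+1}] ⇒ (1 − 1/4z)y_{n+1} = (1 + 3/4z)y_n
  so R(z) = (1 + 3/4z)/(1 − 1/4z).

Solve |R(x)|<1 on ℝ⁻.
x=-0.41: |R|=0.6281
R=−1: 1+3/4x = −1+1/4x ⇒ -1/2x=2 ⇒ x=2/(-1/2)=-4.0000
Confirm numerically:
  x=-3.850: |R|=0.96178 <1
  x=-2.125: |R|=0.38776 <1
  x=-2.080: |R|=0.36842 <1
  x=-1.995: |R|=0.33111 <1
  x=-4.562: |R|=1.13128 >1
  x=-4.492: |R|=1.11587 >1
Stable set (-4.0000, 0).

(-4.0000,0); λ=-1 ⇒ h* = (4)/1 = 4.0000.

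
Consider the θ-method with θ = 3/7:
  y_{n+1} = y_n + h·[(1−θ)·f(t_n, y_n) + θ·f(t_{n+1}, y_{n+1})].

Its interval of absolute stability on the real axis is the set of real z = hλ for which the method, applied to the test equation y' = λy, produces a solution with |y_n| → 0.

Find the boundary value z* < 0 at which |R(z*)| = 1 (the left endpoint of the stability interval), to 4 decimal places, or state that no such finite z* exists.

left endpoint -14.0000.

Set f=λy, z=hλ:
  y_{n+1} = y_n + z·[4/7·y_n + 3/7·y_{n+1}] ⇒ (1 − 3/7z)y_{n+1} = (1 + 4/7z)y_n
  ⇒ R(z) = (1 + 4/7z)/(1 − 3/7z).

Need |R(x)|<1, x<0.
x=-1.32: |R|=0.1569
R=−1: 1+4/7x = −1+3/7x ⇒ -1/7x=2 ⇒ x=2/(-1/7)=-14.0000
Confirm numerically:
  x=-12.827: |R|=0.97421 <1
  x=-10.157: |R|=0.89744 <1
  x=-8.960: |R|=0.85124 <1
  x=-7.524: |R|=0.78101 <1
  x=-14.329: |R|=1.00658 >1
  x=-14.189: |R|=1.00381 >1
So |R|<1 on (-14.0000, 0).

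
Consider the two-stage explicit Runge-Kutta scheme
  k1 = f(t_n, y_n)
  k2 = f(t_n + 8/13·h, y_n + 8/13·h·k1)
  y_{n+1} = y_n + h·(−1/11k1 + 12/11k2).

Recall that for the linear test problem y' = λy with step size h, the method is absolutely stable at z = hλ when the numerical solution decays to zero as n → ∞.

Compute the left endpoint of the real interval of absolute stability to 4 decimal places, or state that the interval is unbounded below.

With y'=λy (z=hλ):
  k1=λy_n ⇒ h·k1=z·y_n;  k2=λ(1+8/13z)y_n ⇒ h·k2=z(1+8/13z)y_n
  y_{n+1}/y_n = 1 − 1/11z + 12/11z(1+8/13z) = 1 + z + 96/143z²
  Hence R(z) = 1 + z + 96/143z².

Need |R(x)|<1, x<0.
x=-1.28: |R|=0.8199
R=1: x+96/143x²=0 ⇒ x=−143/96=-1.4896; min R=1−1/(4·96/143)=0.6276>−1
Confirm numerically:
  x=-1.293: |R|=0.82936 <1
  x=-1.003: |R|=0.67236 <1
  x=-0.869: |R|=0.63796 <1
  x=-0.754: |R|=0.62766 <1
  x=-1.810: |R|=1.38934 >1
  x=-1.738: |R|=1.28984 >1
  x=-1.557: |R|=1.07047 >1
Interval (-1.4896, 0).

z* = -1.4896.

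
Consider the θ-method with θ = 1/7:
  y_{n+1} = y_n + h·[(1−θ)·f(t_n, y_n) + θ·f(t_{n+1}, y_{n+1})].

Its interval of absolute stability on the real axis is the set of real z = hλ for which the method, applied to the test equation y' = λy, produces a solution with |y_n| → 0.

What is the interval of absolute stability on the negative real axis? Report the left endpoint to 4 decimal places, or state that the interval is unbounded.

On y'=λy, z=hλ:
  y_{n+1} = y_n + z·[6/7·y_n + 1/7·y_{n+1}] ⇒ (1 − 1/7z)y_{n+1} = (1 + 6/7z)y_n
  Hence R(z) = (1 + 6/7z)/(1 − 1/7z).

Need |R(x)|<1, x<0.
x=-0.85: |R|=0.2420
R=−1: 1+6/7x = −1+1/7x ⇒ -5/7x=2 ⇒ x=2/(-5/7)=-2.8000
Confirm numerically:
  x=-2.483: |R|=0.83286 <1
  x=-2.275: |R|=0.71698 <1
  x=-1.816: |R|=0.44192 <1
  x=-3.223: |R|=1.20689 >1
  x=-3.044: |R|=1.12147 >1
  x=-3.040: |R|=1.11952 >1
Interval (-2.8000, 0).

z∈(-2.8000,0).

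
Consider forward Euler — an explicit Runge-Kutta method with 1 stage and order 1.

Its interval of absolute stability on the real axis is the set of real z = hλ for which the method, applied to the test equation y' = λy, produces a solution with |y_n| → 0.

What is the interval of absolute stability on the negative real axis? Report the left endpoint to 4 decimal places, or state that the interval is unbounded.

z∈(-2.0000,0).

Set f=λy, z=hλ:
  order 1, 1-stage ⇒ R(z)=1+z
  (e.g. R(-0.75)=0.25000, |R|=0.25000)

Find x<0 with |R(x)|<1.
x=-0.75: |R|=0.2500
|R(-0.8)|=0.2000 |R(-0.77)|=0.2300 |R(-0.59)|=0.4100
Bisect:
  x_lo=-2.7154 |R|=1.7154  x_hi=-0.0789 |R|=0.9211
  mid=-1.39714 |R|=0.39714 →hi
  mid=-2.05626 |R|=1.05626 →lo
  mid=-1.72670 |R|=0.72670 →hi
  mid=-1.89148 |R|=0.89148 →hi
  mid=-1.97387 |R|=0.97387 →hi
  mid=-2.01506 |R|=1.01506 →lo
  mid=-1.99446 |R|=0.99446 →hi
  mid=-2.00476 |R|=1.00476 →lo
  mid=-1.99961 |R|=0.99961 →hi
  ...
  [-2.00010,-1.99994] ⇒ x*=-2.0000
So |R|<1 on (-2.0000, 0).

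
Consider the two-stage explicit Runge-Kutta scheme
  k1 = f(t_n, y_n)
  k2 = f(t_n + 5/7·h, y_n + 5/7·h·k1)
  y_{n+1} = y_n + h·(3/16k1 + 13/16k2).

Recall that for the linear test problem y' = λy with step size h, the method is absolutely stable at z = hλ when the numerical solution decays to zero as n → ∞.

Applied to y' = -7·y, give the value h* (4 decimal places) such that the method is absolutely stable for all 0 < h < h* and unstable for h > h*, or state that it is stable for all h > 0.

(-1.7231,0); λ=-7 ⇒ h* = (112/65)/7 = 0.2462.

Test eqn y'=λy, z=hλ:
  k1=λy_n ⇒ h·k1=z·y_n;  k2=λ(1+5/7z)y_n ⇒ h·k2=z(1+5/7z)y_n
  y_{n+1}/y_n = 1 + 3/16z + 13/16z(1+5/7z) = 1 + z + 65/112z²
  ⇒ R(z) = 1 + z + 65/112z².

Find x<0 with |R(x)|<1.
x=-0.91: |R|=0.5706
R=1: x+65/112x²=0 ⇒ x=−112/65=-1.7231; min R=1−1/(4·65/112)=0.5692>−1
Confirm numerically:
  x=-1.144: |R|=0.61553 <1
  x=-0.807: |R|=0.57096 <1
  x=-0.781: |R|=0.57300 <1
  x=-2.254: |R|=1.69451 >1
  x=-2.115: |R|=1.48107 >1
So |R|<1 on (-1.7231, 0).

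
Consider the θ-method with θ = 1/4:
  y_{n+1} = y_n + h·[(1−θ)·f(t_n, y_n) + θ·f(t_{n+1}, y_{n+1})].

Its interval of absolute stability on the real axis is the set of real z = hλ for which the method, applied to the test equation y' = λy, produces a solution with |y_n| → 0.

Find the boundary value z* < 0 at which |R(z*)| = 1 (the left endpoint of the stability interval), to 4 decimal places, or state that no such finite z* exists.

left endpoint -4.0000.

Set f=λy, z=hλ:
  y_{n+1} = y_n + z·[3/4·y_n + 1/4·y_{n+1}] ⇒ (1 − 1/4z)y_{n+1} = (1 + 3/4z)y_n
  R(z) = (1 + 3/4z)/(1 − 1/4z).

Solve |R(x)|<1 on ℝ⁻.
x=-0.82: |R|=0.3195
R=−1: 1+3/4x = −1+1/4x ⇒ -1/2x=2 ⇒ x=2/(-1/2)=-4.0000
Confirm numerically:
  x=-3.958: |R|=0.98944 <1
  x=-3.915: |R|=0.97852 <1
  x=-2.721: |R|=0.61940 <1
  x=-4.382: |R|=1.09115 >1
  x=-4.114: |R|=1.02810 >1
  x=-4.106: |R|=1.02615 >1
Stable set (-4.0000, 0).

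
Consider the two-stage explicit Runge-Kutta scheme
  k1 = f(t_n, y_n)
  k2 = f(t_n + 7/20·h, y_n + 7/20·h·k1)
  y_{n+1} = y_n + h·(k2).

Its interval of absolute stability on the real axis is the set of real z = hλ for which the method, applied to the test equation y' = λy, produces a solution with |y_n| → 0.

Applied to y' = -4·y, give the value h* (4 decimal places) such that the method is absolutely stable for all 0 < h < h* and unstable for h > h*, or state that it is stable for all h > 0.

(-2.8571,0); λ=-4 ⇒ h* = (20/7)/4 = 0.7143.

On y'=λy, z=hλ:
  k1=λy_n ⇒ h·k1=z·y_n;  k2=λ(1+7/20z)y_n ⇒ h·k2=z(1+7/20z)y_n
  y_{n+1}/y_n = 1 + z(1+7/20z) = 1 + z + 7/20z²
  ⇒ R(z) = 1 + z + 7/20z².

Boundary: |R(x)|=1, x<0.
x=-1.14: |R|=0.3149
R=1: x+7/20x²=0 ⇒ x=−20/7=-2.8571; min R=1−1/(4·7/20)=0.2857>−1
Confirm numerically:
  x=-2.545: |R|=0.72196 <1
  x=-2.385: |R|=0.60588 <1
  x=-1.981: |R|=0.39253 <1
  x=-1.516: |R|=0.28839 <1
  x=-3.419: |R|=1.67235 >1
  x=-3.361: |R|=1.59271 >1
  x=-3.060: |R|=1.21726 >1
Interval (-2.8571, 0).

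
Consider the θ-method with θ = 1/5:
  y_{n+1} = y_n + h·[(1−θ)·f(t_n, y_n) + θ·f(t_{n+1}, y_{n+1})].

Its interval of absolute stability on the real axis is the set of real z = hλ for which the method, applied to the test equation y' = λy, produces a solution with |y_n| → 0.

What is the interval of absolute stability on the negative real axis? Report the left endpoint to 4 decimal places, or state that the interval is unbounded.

z∈(-3.3333,0).

With y'=λy (z=hλ):
  y_{n+1} = y_n + z·[4/5·y_n + 1/5·y_{n+1}] ⇒ (1 − 1/5z)y_{n+1} = (1 + 4/5z)y_n
  so R(z) = (1 + 4/5z)/(1 − 1/5z).

Find x<0 with |R(x)|<1.
x=-0.71: |R|=0.3783
R=−1: 1+4/5x = −1+1/5x ⇒ -3/5x=2 ⇒ x=2/(-3/5)=-3.3333
Confirm numerically:
  x=-2.019: |R|=0.43824 <1
  x=-1.905: |R|=0.37944 <1
  x=-1.803: |R|=0.32515 <1
  x=-3.825: |R|=1.16714 >1
  x=-3.609: |R|=1.09606 >1
Stable set (-3.3333, 0).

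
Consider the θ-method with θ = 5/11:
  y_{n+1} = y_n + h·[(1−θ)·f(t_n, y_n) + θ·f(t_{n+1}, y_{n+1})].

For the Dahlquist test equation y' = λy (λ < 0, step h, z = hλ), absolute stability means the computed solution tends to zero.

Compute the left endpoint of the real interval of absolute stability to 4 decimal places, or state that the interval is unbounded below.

left endpoint -22.0000.

Set f=λy, z=hλ:
  y_{n+1} = y_n + z·[6/11·y_n + 5/11·y_{n+1}] ⇒ (1 − 5/11z)y_{n+1} = (1 + 6/11z)y_n
  so R(z) = (1 + 6/11z)/(1 − 5/11z).

Boundary: |R(x)|=1, x<0.
x=-1.61: |R|=0.0703
R=−1: 1+6/11x = −1+5/11x ⇒ -1/11x=2 ⇒ x=2/(-1/11)=-22.0000
Confirm numerically:
  x=-19.623: |R|=0.97822 <1
  x=-16.759: |R|=0.94471 <1
  x=-8.983: |R|=0.76720 <1
  x=-22.590: |R|=1.00476 >1
  x=-22.159: |R|=1.00131 >1
Stable set (-22.0000, 0).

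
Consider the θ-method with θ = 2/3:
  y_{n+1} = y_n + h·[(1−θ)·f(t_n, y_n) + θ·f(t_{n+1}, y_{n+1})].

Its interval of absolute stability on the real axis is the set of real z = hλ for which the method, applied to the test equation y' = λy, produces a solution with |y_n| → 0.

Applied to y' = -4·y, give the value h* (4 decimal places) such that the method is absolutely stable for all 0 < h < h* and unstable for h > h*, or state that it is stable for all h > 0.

On y'=λy, z=hλ:
  y_{n+1} = y_n + z·[1/3·y_n + 2/3·y_{n+1}] ⇒ (1 − 2/3z)y_{n+1} = (1 + 1/3z)y_n
  so R(z) = (1 + 1/3z)/(1 − 2/3z).

Solve |R(x)|<1 on ℝ⁻.
x=-1.36: |R|=0.2867
x=-2: |R|=0.1429
x=-10: |R|=0.3043
x=-100: |R|=0.4778
θ=2/3≥1/2 ⇒ |1+1/3x|<|1−2/3x| ∀x<0 ⇒ unbounded interval.

(−∞, 0) — no finite endpoint. Any h>0 works for λ=-4.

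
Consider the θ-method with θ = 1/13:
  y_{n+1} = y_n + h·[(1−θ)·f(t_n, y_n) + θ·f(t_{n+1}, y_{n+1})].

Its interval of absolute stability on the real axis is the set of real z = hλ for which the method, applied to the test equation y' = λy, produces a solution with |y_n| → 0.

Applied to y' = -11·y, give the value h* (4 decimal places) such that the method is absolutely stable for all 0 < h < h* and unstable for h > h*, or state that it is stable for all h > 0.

With y'=λy (z=hλ):
  y_{n+1} = y_n + z·[12/13·y_n + 1/13·y_{n+1}] ⇒ (1 − 1/13z)y_{n+1} = (1 + 12/13z)y_n
  Hence R(z) = (1 + 12/13z)/(1 − 1/13z).

Boundary: |R(x)|=1, x<0.
x=-0.62: |R|=0.4082
R=−1: 1+12/13x = −1+1/13x ⇒ -11/13x=2 ⇒ x=2/(-11/13)=-2.3636
Confirm numerically:
  x=-1.762: |R|=0.55169 <1
  x=-1.640: |R|=0.45628 <1
  x=-1.129: |R|=0.03879 <1
  x=-2.759: |R|=1.27597 >1
  x=-2.643: |R|=1.19645 >1
Stable set (-2.3636, 0).

(-2.3636,0); λ=-11 ⇒ h* = (26/11)/11 = 0.2149.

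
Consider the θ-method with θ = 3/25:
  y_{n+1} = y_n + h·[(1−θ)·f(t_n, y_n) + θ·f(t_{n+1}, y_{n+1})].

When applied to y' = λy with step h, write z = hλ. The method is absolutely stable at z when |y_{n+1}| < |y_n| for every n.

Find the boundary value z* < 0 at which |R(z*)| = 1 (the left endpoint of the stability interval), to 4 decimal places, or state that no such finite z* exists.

left endpoint -2.6316.

On y'=λy, z=hλ:
  y_{n+1} = y_n + z·[22/25·y_n + 3/25·y_{n+1}] ⇒ (1 − 3/25z)y_{n+1} = (1 + 22/25z)y_n
  ⇒ R(z) = (1 + 22/25z)/(1 − 3/25z).

Find x<0 with |R(x)|<1.
x=-1.79: |R|=0.4735
R=−1: 1+22/25x = −1+3/25x ⇒ -19/25x=2 ⇒ x=2/(-19/25)=-2.6316
Confirm numerically:
  x=-2.380: |R|=0.85128 <1
  x=-1.332: |R|=0.14843 <1
  x=-1.187: |R|=0.03900 <1
  x=-3.151: |R|=1.28645 >1
  x=-2.956: |R|=1.18200 >1
Stable set (-2.6316, 0).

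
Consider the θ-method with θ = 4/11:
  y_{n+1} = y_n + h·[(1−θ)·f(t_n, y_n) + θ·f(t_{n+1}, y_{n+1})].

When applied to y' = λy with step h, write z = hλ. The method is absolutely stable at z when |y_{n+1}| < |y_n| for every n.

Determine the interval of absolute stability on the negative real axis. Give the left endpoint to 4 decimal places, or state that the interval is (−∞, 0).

z∈(-7.3333,0).

With y'=λy (z=hλ):
  y_{n+1} = y_n + z·[7/11·y_n + 4/11·y_{n+1}] ⇒ (1 − 4/11z)y_{n+1} = (1 + 7/11z)y_n
  R(z) = (1 + 7/11z)/(1 − 4/11z).

Solve |R(x)|<1 on ℝ⁻.
x=-1.79: |R|=0.0843
R=−1: 1+7/11x = −1+4/11x ⇒ -3/11x=2 ⇒ x=2/(-3/11)=-7.3333
Confirm numerically:
  x=-6.530: |R|=0.93508 <1
  x=-6.283: |R|=0.91279 <1
  x=-5.302: |R|=0.81079 <1
  x=-7.890: |R|=1.03924 >1
  x=-7.593: |R|=1.01883 >1
  x=-7.589: |R|=1.01855 >1
So |R|<1 on (-7.3333, 0).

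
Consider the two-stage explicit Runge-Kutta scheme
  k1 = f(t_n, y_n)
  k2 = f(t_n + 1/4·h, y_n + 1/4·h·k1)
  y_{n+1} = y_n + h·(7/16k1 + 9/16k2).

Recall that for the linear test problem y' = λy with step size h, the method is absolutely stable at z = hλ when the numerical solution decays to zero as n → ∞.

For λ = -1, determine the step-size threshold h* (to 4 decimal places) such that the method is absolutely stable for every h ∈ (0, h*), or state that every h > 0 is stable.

Test eqn y'=λy, z=hλ:
  k1=λy_n ⇒ h·k1=z·y_n;  k2=λ(1+1/4z)y_n ⇒ h·k2=z(1+1/4z)y_n
  y_{n+1}/y_n = 1 + 7/16z + 9/16z(1+1/4z) = 1 + z + 9/64z²
  so R(z) = 1 + z + 9/64z².

Need |R(x)|<1, x<0.
x=-1.52: |R|=0.1951
R=1: x+9/64x²=0 ⇒ x=−64/9=-7.1111; min R=1−1/(4·9/64)=-0.7778>−1
Confirm numerically:
  x=-6.939: |R|=0.83205 <1
  x=-6.549: |R|=0.48232 <1
  x=-3.116: |R|=0.75061 <1
  x=-7.419: |R|=1.32122 >1
  x=-7.225: |R|=1.11571 >1
So |R|<1 on (-7.1111, 0).

(-7.1111,0); λ=-1 ⇒ h* = (64/9)/1 = 7.1111.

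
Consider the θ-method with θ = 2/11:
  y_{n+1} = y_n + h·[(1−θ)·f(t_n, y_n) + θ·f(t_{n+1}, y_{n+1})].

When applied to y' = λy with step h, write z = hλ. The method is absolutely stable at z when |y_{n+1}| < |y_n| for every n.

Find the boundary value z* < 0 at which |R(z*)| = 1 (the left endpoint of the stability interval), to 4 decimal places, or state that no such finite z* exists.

z* = -3.1429.

On y'=λy, z=hλ:
  y_{n+1} = y_n + z·[9/11·y_n + 2/11·y_{n+1}] ⇒ (1 − 2/11z)y_{n+1} = (1 + 9/11z)y_n
  Hence R(z) = (1 + 9/11z)/(1 − 2/11z).

Boundary: |R(x)|=1, x<0.
x=-1.38: |R|=0.1032
R=−1: 1+9/11x = −1+2/11x ⇒ -7/11x=2 ⇒ x=2/(-7/11)=-3.1429
Confirm numerically:
  x=-2.412: |R|=0.67669 <1
  x=-2.161: |R|=0.55143 <1
  x=-2.053: |R|=0.49497 <1
  x=-1.459: |R|=0.15311 <1
  x=-3.513: |R|=1.14374 >1
  x=-3.468: |R|=1.12690 >1
  x=-3.244: |R|=1.04048 >1
Interval (-3.1429, 0).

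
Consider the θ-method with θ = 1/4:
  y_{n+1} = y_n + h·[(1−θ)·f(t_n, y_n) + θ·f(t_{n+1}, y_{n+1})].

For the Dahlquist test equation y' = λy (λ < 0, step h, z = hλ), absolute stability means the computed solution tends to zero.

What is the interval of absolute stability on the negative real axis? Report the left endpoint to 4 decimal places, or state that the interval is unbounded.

Set f=λy, z=hλ:
  y_{n+1} = y_n + z·[3/4·y_n + 1/4·y_{n+1}] ⇒ (1 − 1/4z)y_{n+1} = (1 + 3/4z)y_n
  so R(z) = (1 + 3/4z)/(1 − 1/4z).

Solve |R(x)|<1 on ℝ⁻.
x=-1.09: |R|=0.1434
R=−1: 1+3/4x = −1+1/4x ⇒ -1/2x=2 ⇒ x=2/(-1/2)=-4.0000
Confirm numerically:
  x=-3.332: |R|=0.81779 <1
  x=-2.594: |R|=0.57355 <1
  x=-1.797: |R|=0.23995 <1
  x=-1.751: |R|=0.21788 <1
  x=-4.357: |R|=1.08544 >1
  x=-4.351: |R|=1.08406 >1
  x=-4.066: |R|=1.01636 >1
So |R|<1 on (-4.0000, 0).

z∈(-4.0000,0).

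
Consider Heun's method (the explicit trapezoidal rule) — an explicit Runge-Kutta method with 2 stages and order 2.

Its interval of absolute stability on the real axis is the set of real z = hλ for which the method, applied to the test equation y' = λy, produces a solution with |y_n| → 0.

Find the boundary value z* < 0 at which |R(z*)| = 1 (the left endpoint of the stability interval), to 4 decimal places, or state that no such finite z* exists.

With y'=λy (z=hλ):
  order 2, 2-stage ⇒ R(z)=1+z+z^2/2
  (e.g. R(-0.51)=0.62005, |R|=0.62005)

Need |R(x)|<1, x<0.
x=-0.51: |R|=0.6200
|R(-2.21)|=1.2320 |R(-2.19)|=1.2080 |R(-0.63)|=0.5684
Bisect:
  x_lo=-2.8863 |R|=2.2791  x_hi=-0.1669 |R|=0.8470
  mid=-1.52661 |R|=0.63866 →hi
  mid=-2.20646 |R|=1.22777 →lo
  mid=-1.86653 |R|=0.87544 →hi
  mid=-2.03650 |R|=1.03716 →lo
  mid=-1.95151 |R|=0.95269 →hi
  mid=-1.99401 |R|=0.99402 →hi
  mid=-2.01525 |R|=1.01537 →lo
  mid=-2.00463 |R|=1.00464 →lo
  ...
  [-2.00015,-1.99998] ⇒ x*=-2.0000
Interval (-2.0000, 0).

left endpoint -2.0000.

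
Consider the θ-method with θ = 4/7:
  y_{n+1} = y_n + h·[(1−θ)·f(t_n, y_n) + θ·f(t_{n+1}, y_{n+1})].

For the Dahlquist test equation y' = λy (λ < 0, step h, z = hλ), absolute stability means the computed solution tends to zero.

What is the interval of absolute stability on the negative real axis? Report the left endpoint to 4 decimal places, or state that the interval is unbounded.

Test eqn y'=λy, z=hλ:
  y_{n+1} = y_n + z·[3/7·y_n + 4/7·y_{n+1}] ⇒ (1 − 4/7z)y_{n+1} = (1 + 3/7z)y_n
  Hence R(z) = (1 + 3/7z)/(1 − 4/7z).

Need |R(x)|<1, x<0.
x=-0.35: |R|=0.7083
x=-2: |R|=0.0667
x=-10: |R|=0.4894
x=-100: |R|=0.7199
θ=4/7≥1/2 ⇒ |1+3/7x|<|1−4/7x| ∀x<0 ⇒ interval (−∞,0).

unbounded; (−∞, 0).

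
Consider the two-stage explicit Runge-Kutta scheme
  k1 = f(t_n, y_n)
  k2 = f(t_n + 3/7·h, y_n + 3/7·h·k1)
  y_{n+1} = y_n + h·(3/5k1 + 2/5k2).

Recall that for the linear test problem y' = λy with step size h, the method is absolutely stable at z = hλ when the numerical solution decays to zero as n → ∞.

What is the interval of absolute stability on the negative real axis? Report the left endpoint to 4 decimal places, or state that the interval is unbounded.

On y'=λy, z=hλ:
  k1=λy_n ⇒ h·k1=z·y_n;  k2=λ(1+3/7z)y_n ⇒ h·k2=z(1+3/7z)y_n
  y_{n+1}/y_n = 1 + 3/5z + 2/5z(1+3/7z) = 1 + z + 6/35z²
  Hence R(z) = 1 + z + 6/35z².

Solve |R(x)|<1 on ℝ⁻.
x=-0.31: |R|=0.7065
R=1: x+6/35x²=0 ⇒ x=−35/6=-5.8333; min R=1−1/(4·6/35)=-0.4583>−1
Confirm numerically:
  x=-5.632: |R|=0.80562 <1
  x=-2.518: |R|=0.43109 <1
  x=-2.346: |R|=0.40251 <1
  x=-6.058: |R|=1.23332 >1
  x=-5.988: |R|=1.15877 >1
Stable set (-5.8333, 0).

(-5.8333, 0).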